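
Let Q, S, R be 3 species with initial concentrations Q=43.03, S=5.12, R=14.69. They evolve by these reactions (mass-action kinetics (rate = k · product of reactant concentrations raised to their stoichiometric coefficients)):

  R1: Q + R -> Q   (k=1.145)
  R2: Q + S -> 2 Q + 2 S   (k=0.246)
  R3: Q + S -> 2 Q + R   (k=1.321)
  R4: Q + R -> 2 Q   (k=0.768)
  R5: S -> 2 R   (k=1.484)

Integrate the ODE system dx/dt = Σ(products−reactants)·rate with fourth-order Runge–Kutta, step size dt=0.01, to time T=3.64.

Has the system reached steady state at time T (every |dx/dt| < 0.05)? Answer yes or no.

RK4 with dt=0.01: 364 steps to T=3.64. Trajectory (selected grid times):
t=0.00: Q=43.03 S=5.12 R=14.69
t=0.40: Q=58.76 S=0.00 R=0.00
t=0.81: Q=58.76 S=0.00 R=0.00
t=1.21: Q=58.76 S=0.00 R=0.00
t=1.62: Q=58.76 S=0.00 R=0.00
t=2.02: Q=58.76 S=0.00 R=0.00
t=2.43: Q=58.76 S=0.00 R=0.00
t=2.83: Q=58.76 S=0.00 R=0.00
t=3.24: Q=58.76 S=0.00 R=0.00
t=3.64: Q=58.76 S=0.00 R=0.00
Rates at T: R1=0.0000, R2=0.0000, R3=0.0000, R4=0.0000, R5=0.0000
dx/dt at T (Σ net stoichiometry × rate): Q=+0.0000, S=-0.0000, R=-0.0000
Largest |dx/dt| is |+0.0000| (Q) < 0.05 → steady.

Steady state at T: yes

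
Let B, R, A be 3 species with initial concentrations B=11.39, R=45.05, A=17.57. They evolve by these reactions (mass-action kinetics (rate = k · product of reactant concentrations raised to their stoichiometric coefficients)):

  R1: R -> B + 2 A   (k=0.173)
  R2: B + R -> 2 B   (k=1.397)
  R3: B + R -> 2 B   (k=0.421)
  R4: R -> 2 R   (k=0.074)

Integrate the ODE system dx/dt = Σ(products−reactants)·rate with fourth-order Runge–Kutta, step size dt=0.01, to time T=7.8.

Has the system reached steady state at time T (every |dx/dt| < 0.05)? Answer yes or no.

Steady state at T: yes

RK4 with dt=0.01: 780 steps to T=7.8. Trajectory (selected grid times):
t=0.00: B=11.39 R=45.05 A=17.57
t=0.87: B=56.50 R=0.00 A=17.87
t=1.73: B=56.50 R=0.00 A=17.87
t=2.60: B=56.50 R=0.00 A=17.87
t=3.47: B=56.50 R=0.00 A=17.87
t=4.33: B=56.50 R=0.00 A=17.87
t=5.20: B=56.50 R=0.00 A=17.87
t=6.07: B=56.50 R=0.00 A=17.87
t=6.93: B=56.50 R=0.00 A=17.87
t=7.80: B=56.50 R=0.00 A=17.87
Rates at T: R1=0.0000, R2=0.0000, R3=0.0000, R4=0.0000
dx/dt at T (Σ net stoichiometry × rate): B=+0.0000, R=+0.0000, A=+0.0000
Largest |dx/dt| is |+0.0000| (B) < 0.05 → steady.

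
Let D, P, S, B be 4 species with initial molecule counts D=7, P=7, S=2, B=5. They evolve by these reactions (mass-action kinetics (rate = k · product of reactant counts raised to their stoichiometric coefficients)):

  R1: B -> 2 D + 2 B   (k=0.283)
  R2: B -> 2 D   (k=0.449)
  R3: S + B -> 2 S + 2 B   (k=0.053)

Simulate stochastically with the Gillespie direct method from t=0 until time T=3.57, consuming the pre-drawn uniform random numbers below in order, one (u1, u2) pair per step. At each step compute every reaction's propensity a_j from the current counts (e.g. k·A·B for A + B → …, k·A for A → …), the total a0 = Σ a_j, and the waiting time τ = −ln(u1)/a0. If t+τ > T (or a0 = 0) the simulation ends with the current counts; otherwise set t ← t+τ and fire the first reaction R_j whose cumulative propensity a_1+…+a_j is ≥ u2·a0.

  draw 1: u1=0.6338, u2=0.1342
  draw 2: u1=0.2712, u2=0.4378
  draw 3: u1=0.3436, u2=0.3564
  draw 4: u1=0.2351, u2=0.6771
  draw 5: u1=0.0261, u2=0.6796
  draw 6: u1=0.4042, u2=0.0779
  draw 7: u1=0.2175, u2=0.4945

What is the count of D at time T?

t=0.000: D=7 P=7 S=2 B=5
Draw 1: a1=1.415, a2=2.245, a3=0.530, a0=4.190; τ=−ln(0.6338)/4.190=0.109 → t=0.109; u2·a0=0.1342·4.190=0.562 ≤ a1=1.415 → R1 fires; D=9 P=7 S=2 B=6
Draw 2: a1=1.698, a2=2.694, a3=0.636, a0=5.028; τ=−ln(0.2712)/5.028=0.260 → t=0.368; u2·a0=0.4378·5.028=2.201; a1=1.698 < 2.201 ≤ a1+a2=4.392 → R2 fires; D=11 P=7 S=2 B=5
Draw 3: a1=1.415, a2=2.245, a3=0.530, a0=4.190; τ=−ln(0.3436)/4.190=0.255 → t=0.623; u2·a0=0.3564·4.190=1.493; a1=1.415 < 1.493 ≤ a1+a2=3.660 → R2 fires; D=13 P=7 S=2 B=4
Draw 4: a1=1.132, a2=1.796, a3=0.424, a0=3.352; τ=−ln(0.2351)/3.352=0.432 → t=1.055; u2·a0=0.6771·3.352=2.270; a1=1.132 < 2.270 ≤ a1+a2=2.928 → R2 fires; D=15 P=7 S=2 B=3
Draw 5: a1=0.849, a2=1.347, a3=0.318, a0=2.514; τ=−ln(0.0261)/2.514=1.450 → t=2.505; u2·a0=0.6796·2.514=1.709; a1=0.849 < 1.709 ≤ a1+a2=2.196 → R2 fires; D=17 P=7 S=2 B=2
Draw 6: a1=0.566, a2=0.898, a3=0.212, a0=1.676; τ=−ln(0.4042)/1.676=0.540 → t=3.046; u2·a0=0.0779·1.676=0.131 ≤ a1=0.566 → R1 fires; D=19 P=7 S=2 B=3
Draw 7: a1=0.849, a2=1.347, a3=0.318, a0=2.514; τ=−ln(0.2175)/2.514=0.607 → t=3.653 > T=3.57: stop.
Read off D at T=3.57: 19

D at T = 19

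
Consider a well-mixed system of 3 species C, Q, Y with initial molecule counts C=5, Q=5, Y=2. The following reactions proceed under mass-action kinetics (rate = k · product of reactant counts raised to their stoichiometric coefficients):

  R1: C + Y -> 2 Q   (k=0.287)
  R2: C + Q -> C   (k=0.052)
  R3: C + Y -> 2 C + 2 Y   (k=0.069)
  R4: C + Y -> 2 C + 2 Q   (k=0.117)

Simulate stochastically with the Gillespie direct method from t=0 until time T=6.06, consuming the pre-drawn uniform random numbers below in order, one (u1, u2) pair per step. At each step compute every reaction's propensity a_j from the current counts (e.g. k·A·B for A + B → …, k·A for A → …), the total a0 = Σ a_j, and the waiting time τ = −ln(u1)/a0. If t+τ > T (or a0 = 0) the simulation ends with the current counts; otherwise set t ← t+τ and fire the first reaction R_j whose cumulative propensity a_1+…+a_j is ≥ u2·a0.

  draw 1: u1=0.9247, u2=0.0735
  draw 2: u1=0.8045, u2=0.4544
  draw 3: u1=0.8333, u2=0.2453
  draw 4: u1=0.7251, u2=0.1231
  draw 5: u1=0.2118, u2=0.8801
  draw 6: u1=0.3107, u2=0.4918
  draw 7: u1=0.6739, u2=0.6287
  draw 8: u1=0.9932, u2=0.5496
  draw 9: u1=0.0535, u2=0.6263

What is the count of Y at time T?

Y at T = 0

t=0.000: C=5 Q=5 Y=2
Draw 1: a1=2.870, a2=1.300, a3=0.690, a4=1.170, a0=6.030; τ=−ln(0.9247)/6.030=0.013 → t=0.013; u2·a0=0.0735·6.030=0.443 ≤ a1=2.870 → R1 fires; C=4 Q=7 Y=1
Draw 2: a1=1.148, a2=1.456, a3=0.276, a4=0.468, a0=3.348; τ=−ln(0.8045)/3.348=0.065 → t=0.078; u2·a0=0.4544·3.348=1.521; a1=1.148 < 1.521 ≤ a1+a2=2.604 → R2 fires; C=4 Q=6 Y=1
Draw 3: a1=1.148, a2=1.248, a3=0.276, a4=0.468, a0=3.140; τ=−ln(0.8333)/3.140=0.058 → t=0.136; u2·a0=0.2453·3.140=0.770 ≤ a1=1.148 → R1 fires; C=3 Q=8 Y=0
Draw 4: a1=0.000, a2=1.248, a3=0.000, a4=0.000, a0=1.248; τ=−ln(0.7251)/1.248=0.258 → t=0.394; u2·a0=0.1231·1.248=0.154; a1=0.000 < 0.154 ≤ a1+a2=1.248 → R2 fires; C=3 Q=7 Y=0
Draw 5: a1=0.000, a2=1.092, a3=0.000, a4=0.000, a0=1.092; τ=−ln(0.2118)/1.092=1.421 → t=1.815; u2·a0=0.8801·1.092=0.961; a1=0.000 < 0.961 ≤ a1+a2=1.092 → R2 fires; C=3 Q=6 Y=0
Draw 6: a1=0.000, a2=0.936, a3=0.000, a4=0.000, a0=0.936; τ=−ln(0.3107)/0.936=1.249 → t=3.064; u2·a0=0.4918·0.936=0.460; a1=0.000 < 0.460 ≤ a1+a2=0.936 → R2 fires; C=3 Q=5 Y=0
Draw 7: a1=0.000, a2=0.780, a3=0.000, a4=0.000, a0=0.780; τ=−ln(0.6739)/0.780=0.506 → t=3.570; u2·a0=0.6287·0.780=0.490; a1=0.000 < 0.490 ≤ a1+a2=0.780 → R2 fires; C=3 Q=4 Y=0
Draw 8: a1=0.000, a2=0.624, a3=0.000, a4=0.000, a0=0.624; τ=−ln(0.9932)/0.624=0.011 → t=3.581; u2·a0=0.5496·0.624=0.343; a1=0.000 < 0.343 ≤ a1+a2=0.624 → R2 fires; C=3 Q=3 Y=0
Draw 9: a1=0.000, a2=0.468, a3=0.000, a4=0.000, a0=0.468; τ=−ln(0.0535)/0.468=6.257 → t=9.837 > T=6.06: stop.
Read off Y at T=6.06: 0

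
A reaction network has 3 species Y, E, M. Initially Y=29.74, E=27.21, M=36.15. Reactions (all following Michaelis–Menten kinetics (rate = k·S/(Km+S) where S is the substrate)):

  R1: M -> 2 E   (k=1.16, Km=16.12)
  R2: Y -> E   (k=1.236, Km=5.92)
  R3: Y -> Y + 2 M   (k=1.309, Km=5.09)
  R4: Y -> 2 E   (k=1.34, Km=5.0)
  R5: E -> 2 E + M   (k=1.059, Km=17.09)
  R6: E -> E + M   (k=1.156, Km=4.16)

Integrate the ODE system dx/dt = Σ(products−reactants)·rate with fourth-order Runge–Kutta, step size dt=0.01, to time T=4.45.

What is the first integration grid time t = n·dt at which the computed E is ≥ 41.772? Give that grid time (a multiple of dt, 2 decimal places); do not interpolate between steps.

Threshold first reached at t = 2.59

RK4 with dt=0.01: 445 steps to T=4.45. Trajectory (selected grid times):
t=0.00: Y=29.74 E=27.21 M=36.15
t=0.49: Y=28.68 E=29.95 M=37.67
t=0.99: Y=27.60 E=32.76 M=39.22
t=1.48: Y=26.55 E=35.52 M=40.74
t=1.98: Y=25.48 E=38.35 M=42.30
t=2.47: Y=24.44 E=41.12 M=43.83
t=2.58: Y=24.21 E=41.74 M=44.17
t=2.59: Y=24.19 E=41.80 M=44.20
t=2.97: Y=23.39 E=43.95 M=45.39
t=3.46: Y=22.37 E=46.73 M=46.91
t=3.96: Y=21.34 E=49.56 M=48.46
t=4.45: Y=20.34 E=52.34 M=49.98
E(2.58)=41.742 < 41.772 but E(2.59)=41.798 ≥ 41.772, so the first grid time is t=2.59.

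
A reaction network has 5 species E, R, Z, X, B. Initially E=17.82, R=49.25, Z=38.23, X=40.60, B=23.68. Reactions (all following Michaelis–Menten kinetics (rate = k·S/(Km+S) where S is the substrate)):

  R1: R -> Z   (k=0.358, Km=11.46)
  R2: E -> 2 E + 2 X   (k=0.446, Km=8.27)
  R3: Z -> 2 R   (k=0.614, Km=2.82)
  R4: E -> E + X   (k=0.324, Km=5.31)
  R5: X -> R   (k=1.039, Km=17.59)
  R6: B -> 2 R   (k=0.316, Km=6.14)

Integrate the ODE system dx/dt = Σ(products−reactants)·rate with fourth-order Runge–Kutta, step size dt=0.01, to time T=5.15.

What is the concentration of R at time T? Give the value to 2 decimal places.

R at T = 59.92

RK4 with dt=0.01: 515 steps to T=5.15. Trajectory (selected grid times):
t=0.00: E=17.82 R=49.25 Z=38.23 X=40.60 B=23.68
t=0.57: E=17.99 R=50.44 Z=38.07 X=40.68 B=23.54
t=1.14: E=18.17 R=51.62 Z=37.91 X=40.75 B=23.39
t=1.72: E=18.35 R=52.82 Z=37.75 X=40.84 B=23.25
t=2.29: E=18.52 R=54.00 Z=37.59 X=40.92 B=23.11
t=2.86: E=18.70 R=55.19 Z=37.44 X=41.00 B=22.96
t=3.43: E=18.87 R=56.37 Z=37.28 X=41.08 B=22.82
t=4.01: E=19.05 R=57.57 Z=37.12 X=41.16 B=22.68
t=4.58: E=19.23 R=58.74 Z=36.97 X=41.25 B=22.54
t=5.15: E=19.41 R=59.92 Z=36.81 X=41.33 B=22.40
Read off R at T=5.15: 59.92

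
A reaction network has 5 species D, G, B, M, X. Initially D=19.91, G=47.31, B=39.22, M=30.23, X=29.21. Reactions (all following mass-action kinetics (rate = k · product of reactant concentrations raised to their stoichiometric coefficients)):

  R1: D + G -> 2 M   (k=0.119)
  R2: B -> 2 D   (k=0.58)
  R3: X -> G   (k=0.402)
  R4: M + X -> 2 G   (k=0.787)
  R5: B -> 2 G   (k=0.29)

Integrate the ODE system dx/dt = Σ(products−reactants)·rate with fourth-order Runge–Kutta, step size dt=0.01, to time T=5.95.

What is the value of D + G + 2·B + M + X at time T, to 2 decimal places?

Value at T = 205.10

Check how each reaction changes W = D + G + 2·B + M + X (weight of products minus weight of reactants):
R1: D + G -> 2 M: (1·2) − (1·1 + 1·1) = 2 − 2 = 0
R2: B -> 2 D: (1·2) − (2·1) = 2 − 2 = 0
R3: X -> G: (1·1) − (1·1) = 1 − 1 = 0
R4: M + X -> 2 G: (1·2) − (1·1 + 1·1) = 2 − 2 = 0
R5: B -> 2 G: (1·2) − (2·1) = 2 − 2 = 0
Every reaction leaves W unchanged, so W is conserved and no simulation is needed: W(T) = W(0) = 19.91 + 47.31 + 2·39.22 + 30.23 + 29.21 = 205.10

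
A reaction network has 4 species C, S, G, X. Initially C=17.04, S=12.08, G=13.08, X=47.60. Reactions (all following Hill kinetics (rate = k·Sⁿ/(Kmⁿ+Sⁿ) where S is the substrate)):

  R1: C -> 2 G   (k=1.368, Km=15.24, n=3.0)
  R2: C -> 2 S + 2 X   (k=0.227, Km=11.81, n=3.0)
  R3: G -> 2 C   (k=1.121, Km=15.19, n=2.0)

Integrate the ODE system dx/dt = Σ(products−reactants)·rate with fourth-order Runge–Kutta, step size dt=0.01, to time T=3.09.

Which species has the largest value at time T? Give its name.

RK4 with dt=0.01: 309 steps to T=3.09. Trajectory (selected grid times):
t=0.00: C=17.04 S=12.08 G=13.08 X=47.60
t=0.34: C=17.04 S=12.20 G=13.46 X=47.72
t=0.69: C=17.05 S=12.32 G=13.84 X=47.84
t=1.03: C=17.07 S=12.43 G=14.21 X=47.95
t=1.37: C=17.10 S=12.55 G=14.57 X=48.07
t=1.72: C=17.14 S=12.67 G=14.94 X=48.19
t=2.06: C=17.19 S=12.78 G=15.30 X=48.30
t=2.40: C=17.25 S=12.90 G=15.66 X=48.42
t=2.75: C=17.31 S=13.02 G=16.02 X=48.54
t=3.09: C=17.38 S=13.14 G=16.37 X=48.66
At T=3.09: C=17.38 S=13.14 G=16.37 X=48.66; the largest is X.

Dominant species at T: X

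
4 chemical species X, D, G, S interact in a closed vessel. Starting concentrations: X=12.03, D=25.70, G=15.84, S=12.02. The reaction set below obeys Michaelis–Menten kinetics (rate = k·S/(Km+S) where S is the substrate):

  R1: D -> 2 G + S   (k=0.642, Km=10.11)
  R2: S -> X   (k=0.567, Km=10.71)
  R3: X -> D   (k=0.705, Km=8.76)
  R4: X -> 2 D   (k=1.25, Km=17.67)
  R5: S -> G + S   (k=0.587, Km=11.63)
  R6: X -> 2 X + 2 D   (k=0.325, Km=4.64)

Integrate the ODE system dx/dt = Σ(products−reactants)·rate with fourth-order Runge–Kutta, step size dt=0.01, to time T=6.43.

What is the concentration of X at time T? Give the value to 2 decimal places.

X at T = 9.89

RK4 with dt=0.01: 643 steps to T=6.43. Trajectory (selected grid times):
t=0.00: X=12.03 D=25.70 G=15.84 S=12.02
t=0.71: X=11.76 D=26.71 G=16.71 S=12.14
t=1.43: X=11.50 D=27.71 G=17.60 S=12.26
t=2.14: X=11.25 D=28.68 G=18.49 S=12.38
t=2.86: X=11.00 D=29.64 G=19.39 S=12.50
t=3.57: X=10.77 D=30.58 G=20.29 S=12.62
t=4.29: X=10.53 D=31.51 G=21.21 S=12.75
t=5.00: X=10.31 D=32.42 G=22.12 S=12.88
t=5.72: X=10.09 D=33.32 G=23.05 S=13.01
t=6.43: X=9.89 D=34.19 G=23.97 S=13.14
Read off X at T=6.43: 9.89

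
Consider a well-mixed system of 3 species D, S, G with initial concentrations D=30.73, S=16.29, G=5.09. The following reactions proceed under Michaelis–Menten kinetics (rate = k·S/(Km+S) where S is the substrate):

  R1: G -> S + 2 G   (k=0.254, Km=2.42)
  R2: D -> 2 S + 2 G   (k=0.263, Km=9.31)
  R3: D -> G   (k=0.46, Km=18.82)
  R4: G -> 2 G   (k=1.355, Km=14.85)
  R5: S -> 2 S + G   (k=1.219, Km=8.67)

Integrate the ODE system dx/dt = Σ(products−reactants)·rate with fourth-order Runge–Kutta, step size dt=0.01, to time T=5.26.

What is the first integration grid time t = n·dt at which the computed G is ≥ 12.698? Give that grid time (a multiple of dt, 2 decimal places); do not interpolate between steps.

RK4 with dt=0.01: 526 steps to T=5.26. Trajectory (selected grid times):
t=0.00: D=30.73 S=16.29 G=5.09
t=0.58: D=30.45 S=17.09 G=6.27
t=1.17: D=30.16 S=17.92 G=7.52
t=1.75: D=29.88 S=18.75 G=8.79
t=2.34: D=29.60 S=19.60 G=10.12
t=2.92: D=29.32 S=20.44 G=11.46
t=3.44: D=29.07 S=21.21 G=12.69
t=3.45: D=29.06 S=21.22 G=12.71
t=3.51: D=29.04 S=21.31 G=12.85
t=4.09: D=28.76 S=22.17 G=14.25
t=4.68: D=28.48 S=23.06 G=15.70
t=5.26: D=28.20 S=23.93 G=17.15
G(3.44)=12.687 < 12.698 but G(3.45)=12.711 ≥ 12.698, so the first grid time is t=3.45.

Threshold first reached at t = 3.45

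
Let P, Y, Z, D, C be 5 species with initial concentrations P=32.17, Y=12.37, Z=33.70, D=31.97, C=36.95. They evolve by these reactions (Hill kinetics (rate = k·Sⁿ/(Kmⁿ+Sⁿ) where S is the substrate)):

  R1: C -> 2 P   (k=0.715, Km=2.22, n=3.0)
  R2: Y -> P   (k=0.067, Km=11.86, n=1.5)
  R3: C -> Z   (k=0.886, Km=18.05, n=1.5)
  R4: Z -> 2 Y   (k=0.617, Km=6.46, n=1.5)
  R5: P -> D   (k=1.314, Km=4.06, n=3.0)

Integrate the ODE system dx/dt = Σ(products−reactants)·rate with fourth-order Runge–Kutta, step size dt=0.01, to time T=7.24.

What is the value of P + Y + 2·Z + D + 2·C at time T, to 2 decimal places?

Check how each reaction changes W = P + Y + 2·Z + D + 2·C (weight of products minus weight of reactants):
R1: C -> 2 P: (1·2) − (2·1) = 2 − 2 = 0
R2: Y -> P: (1·1) − (1·1) = 1 − 1 = 0
R3: C -> Z: (2·1) − (2·1) = 2 − 2 = 0
R4: Z -> 2 Y: (1·2) − (2·1) = 2 − 2 = 0
R5: P -> D: (1·1) − (1·1) = 1 − 1 = 0
Every reaction leaves W unchanged, so W is conserved and no simulation is needed: W(T) = W(0) = 32.17 + 12.37 + 2·33.70 + 31.97 + 2·36.95 = 217.81

Value at T = 217.81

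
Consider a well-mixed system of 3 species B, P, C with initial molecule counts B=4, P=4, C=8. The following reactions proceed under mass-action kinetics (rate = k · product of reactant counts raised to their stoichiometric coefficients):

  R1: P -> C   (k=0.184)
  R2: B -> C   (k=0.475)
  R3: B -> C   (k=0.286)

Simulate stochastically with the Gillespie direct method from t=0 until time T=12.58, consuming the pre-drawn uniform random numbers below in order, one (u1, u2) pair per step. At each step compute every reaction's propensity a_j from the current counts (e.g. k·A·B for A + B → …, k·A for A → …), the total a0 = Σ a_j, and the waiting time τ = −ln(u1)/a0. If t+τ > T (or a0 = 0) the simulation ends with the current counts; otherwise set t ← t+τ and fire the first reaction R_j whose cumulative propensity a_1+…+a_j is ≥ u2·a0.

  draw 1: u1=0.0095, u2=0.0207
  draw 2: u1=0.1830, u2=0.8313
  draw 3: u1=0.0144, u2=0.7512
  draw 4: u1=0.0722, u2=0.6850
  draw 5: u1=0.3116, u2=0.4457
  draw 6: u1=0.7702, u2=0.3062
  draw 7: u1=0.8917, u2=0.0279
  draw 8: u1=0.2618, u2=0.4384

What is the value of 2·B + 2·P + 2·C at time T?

Check how each reaction changes W = 2·B + 2·P + 2·C (weight of products minus weight of reactants):
R1: P -> C: (2·1) − (2·1) = 2 − 2 = 0
R2: B -> C: (2·1) − (2·1) = 2 − 2 = 0
R3: B -> C: (2·1) − (2·1) = 2 − 2 = 0
Every reaction leaves W unchanged, so W is conserved and no simulation is needed: W(T) = W(0) = 2·4 + 2·4 + 2·8 = 32

Value at T = 32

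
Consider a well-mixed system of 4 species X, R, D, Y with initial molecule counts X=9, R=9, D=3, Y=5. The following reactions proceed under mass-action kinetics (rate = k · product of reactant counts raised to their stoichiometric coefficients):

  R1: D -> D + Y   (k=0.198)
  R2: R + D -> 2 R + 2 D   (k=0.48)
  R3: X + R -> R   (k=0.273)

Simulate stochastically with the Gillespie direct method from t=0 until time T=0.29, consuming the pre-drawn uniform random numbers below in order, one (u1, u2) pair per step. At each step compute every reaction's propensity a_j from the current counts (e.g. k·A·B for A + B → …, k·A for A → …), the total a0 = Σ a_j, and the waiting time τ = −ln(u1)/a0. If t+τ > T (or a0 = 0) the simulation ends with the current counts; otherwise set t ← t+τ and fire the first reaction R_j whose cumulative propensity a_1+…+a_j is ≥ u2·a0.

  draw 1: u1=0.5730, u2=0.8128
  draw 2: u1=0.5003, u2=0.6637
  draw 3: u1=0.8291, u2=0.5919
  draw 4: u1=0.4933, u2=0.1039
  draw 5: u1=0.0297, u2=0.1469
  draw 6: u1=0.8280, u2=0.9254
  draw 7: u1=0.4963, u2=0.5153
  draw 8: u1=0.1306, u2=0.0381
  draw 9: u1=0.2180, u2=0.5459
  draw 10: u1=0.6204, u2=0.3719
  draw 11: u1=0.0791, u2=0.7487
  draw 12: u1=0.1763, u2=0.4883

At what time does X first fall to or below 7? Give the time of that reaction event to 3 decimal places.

t=0.000: X=9 R=9 D=3 Y=5
Draw 1: a1=0.594, a2=12.960, a3=22.113, a0=35.667; τ=−ln(0.5730)/35.667=0.016 → t=0.016; u2·a0=0.8128·35.667=28.990; a1+a2=13.554 < 28.990 ≤ a1+…+a3=35.667 → R3 fires; X=8 R=9 D=3 Y=5
Draw 2: a1=0.594, a2=12.960, a3=19.656, a0=33.210; τ=−ln(0.5003)/33.210=0.021 → t=0.036; u2·a0=0.6637·33.210=22.041; a1+a2=13.554 < 22.041 ≤ a1+…+a3=33.210 → R3 fires; X=7 R=9 D=3 Y=5
Draw 3: a1=0.594, a2=12.960, a3=17.199, a0=30.753; τ=−ln(0.8291)/30.753=0.006 → t=0.043; u2·a0=0.5919·30.753=18.203; a1+a2=13.554 < 18.203 ≤ a1+…+a3=30.753 → R3 fires; X=6 R=9 D=3 Y=5
Draw 4: a1=0.594, a2=12.960, a3=14.742, a0=28.296; τ=−ln(0.4933)/28.296=0.025 → t=0.068; u2·a0=0.1039·28.296=2.940; a1=0.594 < 2.940 ≤ a1+a2=13.554 → R2 fires; X=6 R=10 D=4 Y=5
Draw 5: a1=0.792, a2=19.200, a3=16.380, a0=36.372; τ=−ln(0.0297)/36.372=0.097 → t=0.164; u2·a0=0.1469·36.372=5.343; a1=0.792 < 5.343 ≤ a1+a2=19.992 → R2 fires; X=6 R=11 D=5 Y=5
Draw 6: a1=0.990, a2=26.400, a3=18.018, a0=45.408; τ=−ln(0.8280)/45.408=0.004 → t=0.168; u2·a0=0.9254·45.408=42.021; a1+a2=27.390 < 42.021 ≤ a1+…+a3=45.408 → R3 fires; X=5 R=11 D=5 Y=5
Draw 7: a1=0.990, a2=26.400, a3=15.015, a0=42.405; τ=−ln(0.4963)/42.405=0.017 → t=0.185; u2·a0=0.5153·42.405=21.851; a1=0.990 < 21.851 ≤ a1+a2=27.390 → R2 fires; X=5 R=12 D=6 Y=5
Draw 8: a1=1.188, a2=34.560, a3=16.380, a0=52.128; τ=−ln(0.1306)/52.128=0.039 → t=0.224; u2·a0=0.0381·52.128=1.986; a1=1.188 < 1.986 ≤ a1+a2=35.748 → R2 fires; X=5 R=13 D=7 Y=5
Draw 9: a1=1.386, a2=43.680, a3=17.745, a0=62.811; τ=−ln(0.2180)/62.811=0.024 → t=0.248; u2·a0=0.5459·62.811=34.289; a1=1.386 < 34.289 ≤ a1+a2=45.066 → R2 fires; X=5 R=14 D=8 Y=5
Draw 10: a1=1.584, a2=53.760, a3=19.110, a0=74.454; τ=−ln(0.6204)/74.454=0.006 → t=0.255; u2·a0=0.3719·74.454=27.689; a1=1.584 < 27.689 ≤ a1+a2=55.344 → R2 fires; X=5 R=15 D=9 Y=5
Draw 11: a1=1.782, a2=64.800, a3=20.475, a0=87.057; τ=−ln(0.0791)/87.057=0.029 → t=0.284; u2·a0=0.7487·87.057=65.180; a1=1.782 < 65.180 ≤ a1+a2=66.582 → R2 fires; X=5 R=16 D=10 Y=5
Draw 12: a1=1.980, a2=76.800, a3=21.840, a0=100.620; τ=−ln(0.1763)/100.620=0.017 → t=0.301 > T=0.29: stop.
X first becomes ≤ 7 when it reaches 7 at the event at t=0.036.

Threshold first reached at t = 0.036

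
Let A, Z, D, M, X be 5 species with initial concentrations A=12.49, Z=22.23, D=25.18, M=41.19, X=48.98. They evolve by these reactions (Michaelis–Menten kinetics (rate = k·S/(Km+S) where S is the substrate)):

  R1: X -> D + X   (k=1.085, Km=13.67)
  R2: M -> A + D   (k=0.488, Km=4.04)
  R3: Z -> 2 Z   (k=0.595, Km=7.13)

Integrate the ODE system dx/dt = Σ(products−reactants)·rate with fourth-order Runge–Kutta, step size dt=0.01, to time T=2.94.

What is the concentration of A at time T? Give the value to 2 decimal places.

A at T = 13.79

RK4 with dt=0.01: 294 steps to T=2.94. Trajectory (selected grid times):
t=0.00: A=12.49 Z=22.23 D=25.18 M=41.19 X=48.98
t=0.33: A=12.64 Z=22.38 D=25.61 M=41.04 X=48.98
t=0.65: A=12.78 Z=22.52 D=26.02 M=40.90 X=48.98
t=0.98: A=12.93 Z=22.67 D=26.45 M=40.75 X=48.98
t=1.31: A=13.07 Z=22.82 D=26.87 M=40.61 X=48.98
t=1.63: A=13.21 Z=22.97 D=27.29 M=40.47 X=48.98
t=1.96: A=13.36 Z=23.12 D=27.71 M=40.32 X=48.98
t=2.29: A=13.51 Z=23.27 D=28.14 M=40.17 X=48.98
t=2.61: A=13.65 Z=23.41 D=28.55 M=40.03 X=48.98
t=2.94: A=13.79 Z=23.56 D=28.98 M=39.89 X=48.98
Read off A at T=2.94: 13.79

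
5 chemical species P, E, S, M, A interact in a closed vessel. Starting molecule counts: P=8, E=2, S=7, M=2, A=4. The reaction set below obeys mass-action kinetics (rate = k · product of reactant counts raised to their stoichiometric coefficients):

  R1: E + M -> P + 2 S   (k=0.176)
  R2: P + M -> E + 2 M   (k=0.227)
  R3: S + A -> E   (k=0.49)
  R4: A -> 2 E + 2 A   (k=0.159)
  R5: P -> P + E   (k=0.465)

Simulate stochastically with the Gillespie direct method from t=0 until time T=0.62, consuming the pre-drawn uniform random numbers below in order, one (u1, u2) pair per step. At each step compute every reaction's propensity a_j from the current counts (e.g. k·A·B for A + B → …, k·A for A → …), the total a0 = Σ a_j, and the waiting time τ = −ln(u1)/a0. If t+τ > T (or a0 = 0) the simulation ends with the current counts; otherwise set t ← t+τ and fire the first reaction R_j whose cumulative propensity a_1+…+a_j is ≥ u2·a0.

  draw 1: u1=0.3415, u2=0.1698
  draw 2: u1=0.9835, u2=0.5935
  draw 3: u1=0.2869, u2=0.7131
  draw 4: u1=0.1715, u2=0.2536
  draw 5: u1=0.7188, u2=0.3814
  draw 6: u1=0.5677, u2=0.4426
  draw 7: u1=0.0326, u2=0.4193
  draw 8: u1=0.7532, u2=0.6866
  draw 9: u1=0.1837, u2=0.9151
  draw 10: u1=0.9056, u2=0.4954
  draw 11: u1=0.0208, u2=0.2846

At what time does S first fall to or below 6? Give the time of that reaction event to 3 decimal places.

Threshold first reached at t = 0.049

t=0.000: P=8 E=2 S=7 M=2 A=4
Draw 1: a1=0.704, a2=3.632, a3=13.720, a4=0.636, a5=3.720, a0=22.412; τ=−ln(0.3415)/22.412=0.048 → t=0.048; u2·a0=0.1698·22.412=3.806; a1=0.704 < 3.806 ≤ a1+a2=4.336 → R2 fires; P=7 E=3 S=7 M=3 A=4
Draw 2: a1=1.584, a2=4.767, a3=13.720, a4=0.636, a5=3.255, a0=23.962; τ=−ln(0.9835)/23.962=0.001 → t=0.049; u2·a0=0.5935·23.962=14.221; a1+a2=6.351 < 14.221 ≤ a1+…+a3=20.071 → R3 fires; P=7 E=4 S=6 M=3 A=3
Draw 3: a1=2.112, a2=4.767, a3=8.820, a4=0.477, a5=3.255, a0=19.431; τ=−ln(0.2869)/19.431=0.064 → t=0.113; u2·a0=0.7131·19.431=13.856; a1+a2=6.879 < 13.856 ≤ a1+…+a3=15.699 → R3 fires; P=7 E=5 S=5 M=3 A=2
Draw 4: a1=2.640, a2=4.767, a3=4.900, a4=0.318, a5=3.255, a0=15.880; τ=−ln(0.1715)/15.880=0.111 → t=0.224; u2·a0=0.2536·15.880=4.027; a1=2.640 < 4.027 ≤ a1+a2=7.407 → R2 fires; P=6 E=6 S=5 M=4 A=2
Draw 5: a1=4.224, a2=5.448, a3=4.900, a4=0.318, a5=2.790, a0=17.680; τ=−ln(0.7188)/17.680=0.019 → t=0.243; u2·a0=0.3814·17.680=6.743; a1=4.224 < 6.743 ≤ a1+a2=9.672 → R2 fires; P=5 E=7 S=5 M=5 A=2
Draw 6: a1=6.160, a2=5.675, a3=4.900, a4=0.318, a5=2.325, a0=19.378; τ=−ln(0.5677)/19.378=0.029 → t=0.272; u2·a0=0.4426·19.378=8.577; a1=6.160 < 8.577 ≤ a1+a2=11.835 → R2 fires; P=4 E=8 S=5 M=6 A=2
Draw 7: a1=8.448, a2=5.448, a3=4.900, a4=0.318, a5=1.860, a0=20.974; τ=−ln(0.0326)/20.974=0.163 → t=0.435; u2·a0=0.4193·20.974=8.794; a1=8.448 < 8.794 ≤ a1+a2=13.896 → R2 fires; P=3 E=9 S=5 M=7 A=2
Draw 8: a1=11.088, a2=4.767, a3=4.900, a4=0.318, a5=1.395, a0=22.468; τ=−ln(0.7532)/22.468=0.013 → t=0.448; u2·a0=0.6866·22.468=15.427; a1=11.088 < 15.427 ≤ a1+a2=15.855 → R2 fires; P=2 E=10 S=5 M=8 A=2
Draw 9: a1=14.080, a2=3.632, a3=4.900, a4=0.318, a5=0.930, a0=23.860; τ=−ln(0.1837)/23.860=0.071 → t=0.519; u2·a0=0.9151·23.860=21.834; a1+a2=17.712 < 21.834 ≤ a1+…+a3=22.612 → R3 fires; P=2 E=11 S=4 M=8 A=1
Draw 10: a1=15.488, a2=3.632, a3=1.960, a4=0.159, a5=0.930, a0=22.169; τ=−ln(0.9056)/22.169=0.004 → t=0.523; u2·a0=0.4954·22.169=10.983 ≤ a1=15.488 → R1 fires; P=3 E=10 S=6 M=7 A=1
Draw 11: a1=12.320, a2=4.767, a3=2.940, a4=0.159, a5=1.395, a0=21.581; τ=−ln(0.0208)/21.581=0.179 → t=0.703 > T=0.62: stop.
S first becomes ≤ 6 when it reaches 6 at the event at t=0.049.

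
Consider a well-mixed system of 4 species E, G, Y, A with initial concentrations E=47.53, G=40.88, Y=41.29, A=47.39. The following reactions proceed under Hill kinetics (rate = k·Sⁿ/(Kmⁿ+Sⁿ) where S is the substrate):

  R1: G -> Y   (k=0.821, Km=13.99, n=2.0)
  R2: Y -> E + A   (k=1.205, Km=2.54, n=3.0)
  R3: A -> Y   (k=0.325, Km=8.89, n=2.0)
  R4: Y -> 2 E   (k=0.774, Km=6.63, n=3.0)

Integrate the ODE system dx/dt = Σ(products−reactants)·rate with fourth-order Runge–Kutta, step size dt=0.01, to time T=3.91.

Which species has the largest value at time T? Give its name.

Dominant species at T: E

RK4 with dt=0.01: 391 steps to T=3.91. Trajectory (selected grid times):
t=0.00: E=47.53 G=40.88 Y=41.29 A=47.39
t=0.43: E=48.71 G=40.56 Y=40.89 A=47.77
t=0.87: E=49.92 G=40.24 Y=40.48 A=48.16
t=1.30: E=51.10 G=39.93 Y=40.08 A=48.55
t=1.74: E=52.31 G=39.61 Y=39.67 A=48.94
t=2.17: E=53.49 G=39.29 Y=39.27 A=49.32
t=2.61: E=54.70 G=38.97 Y=38.86 A=49.71
t=3.04: E=55.88 G=38.66 Y=38.46 A=50.10
t=3.48: E=57.08 G=38.34 Y=38.05 A=50.49
t=3.91: E=58.26 G=38.03 Y=37.65 A=50.87
At T=3.91: E=58.26 G=38.03 Y=37.65 A=50.87; the largest is E.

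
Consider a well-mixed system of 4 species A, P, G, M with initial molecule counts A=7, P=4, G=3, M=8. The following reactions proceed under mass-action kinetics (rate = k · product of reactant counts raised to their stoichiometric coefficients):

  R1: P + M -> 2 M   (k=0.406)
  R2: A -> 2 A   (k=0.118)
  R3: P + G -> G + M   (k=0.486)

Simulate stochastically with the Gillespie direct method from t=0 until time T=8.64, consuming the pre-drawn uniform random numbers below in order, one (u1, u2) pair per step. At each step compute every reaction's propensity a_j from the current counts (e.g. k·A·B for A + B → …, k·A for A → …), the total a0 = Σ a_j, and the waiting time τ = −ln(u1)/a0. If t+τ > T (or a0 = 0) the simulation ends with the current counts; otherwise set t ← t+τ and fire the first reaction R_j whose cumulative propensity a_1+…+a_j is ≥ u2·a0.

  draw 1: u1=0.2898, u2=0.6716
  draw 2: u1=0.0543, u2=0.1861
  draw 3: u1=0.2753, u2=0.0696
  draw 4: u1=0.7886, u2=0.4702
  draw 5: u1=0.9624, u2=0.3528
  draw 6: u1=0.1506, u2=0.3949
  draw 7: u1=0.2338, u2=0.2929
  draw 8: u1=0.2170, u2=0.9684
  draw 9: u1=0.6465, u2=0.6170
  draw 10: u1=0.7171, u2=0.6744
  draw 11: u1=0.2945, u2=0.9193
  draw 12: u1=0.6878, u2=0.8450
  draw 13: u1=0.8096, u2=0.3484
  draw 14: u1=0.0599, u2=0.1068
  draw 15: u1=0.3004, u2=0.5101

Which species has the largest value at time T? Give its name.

Dominant species at T: A

t=0.000: A=7 P=4 G=3 M=8
Draw 1: a1=12.992, a2=0.826, a3=5.832, a0=19.650; τ=−ln(0.2898)/19.650=0.063 → t=0.063; u2·a0=0.6716·19.650=13.197; a1=12.992 < 13.197 ≤ a1+a2=13.818 → R2 fires; A=8 P=4 G=3 M=8
Draw 2: a1=12.992, a2=0.944, a3=5.832, a0=19.768; τ=−ln(0.0543)/19.768=0.147 → t=0.210; u2·a0=0.1861·19.768=3.679 ≤ a1=12.992 → R1 fires; A=8 P=3 G=3 M=9
Draw 3: a1=10.962, a2=0.944, a3=4.374, a0=16.280; τ=−ln(0.2753)/16.280=0.079 → t=0.290; u2·a0=0.0696·16.280=1.133 ≤ a1=10.962 → R1 fires; A=8 P=2 G=3 M=10
Draw 4: a1=8.120, a2=0.944, a3=2.916, a0=11.980; τ=−ln(0.7886)/11.980=0.020 → t=0.309; u2·a0=0.4702·11.980=5.633 ≤ a1=8.120 → R1 fires; A=8 P=1 G=3 M=11
Draw 5: a1=4.466, a2=0.944, a3=1.458, a0=6.868; τ=−ln(0.9624)/6.868=0.006 → t=0.315; u2·a0=0.3528·6.868=2.423 ≤ a1=4.466 → R1 fires; A=8 P=0 G=3 M=12
Draw 6: a1=0.000, a2=0.944, a3=0.000, a0=0.944; τ=−ln(0.1506)/0.944=2.005 → t=2.320; u2·a0=0.3949·0.944=0.373; a1=0.000 < 0.373 ≤ a1+a2=0.944 → R2 fires; A=9 P=0 G=3 M=12
Draw 7: a1=0.000, a2=1.062, a3=0.000, a0=1.062; τ=−ln(0.2338)/1.062=1.368 → t=3.689; u2·a0=0.2929·1.062=0.311; a1=0.000 < 0.311 ≤ a1+a2=1.062 → R2 fires; A=10 P=0 G=3 M=12
Draw 8: a1=0.000, a2=1.180, a3=0.000, a0=1.180; τ=−ln(0.2170)/1.180=1.295 → t=4.984; u2·a0=0.9684·1.180=1.143; a1=0.000 < 1.143 ≤ a1+a2=1.180 → R2 fires; A=11 P=0 G=3 M=12
Draw 9: a1=0.000, a2=1.298, a3=0.000, a0=1.298; τ=−ln(0.6465)/1.298=0.336 → t=5.320; u2·a0=0.6170·1.298=0.801; a1=0.000 < 0.801 ≤ a1+a2=1.298 → R2 fires; A=12 P=0 G=3 M=12
Draw 10: a1=0.000, a2=1.416, a3=0.000, a0=1.416; τ=−ln(0.7171)/1.416=0.235 → t=5.555; u2·a0=0.6744·1.416=0.955; a1=0.000 < 0.955 ≤ a1+a2=1.416 → R2 fires; A=13 P=0 G=3 M=12
Draw 11: a1=0.000, a2=1.534, a3=0.000, a0=1.534; τ=−ln(0.2945)/1.534=0.797 → t=6.352; u2·a0=0.9193·1.534=1.410; a1=0.000 < 1.410 ≤ a1+a2=1.534 → R2 fires; A=14 P=0 G=3 M=12
Draw 12: a1=0.000, a2=1.652, a3=0.000, a0=1.652; τ=−ln(0.6878)/1.652=0.227 → t=6.578; u2·a0=0.8450·1.652=1.396; a1=0.000 < 1.396 ≤ a1+a2=1.652 → R2 fires; A=15 P=0 G=3 M=12
Draw 13: a1=0.000, a2=1.770, a3=0.000, a0=1.770; τ=−ln(0.8096)/1.770=0.119 → t=6.697; u2·a0=0.3484·1.770=0.617; a1=0.000 < 0.617 ≤ a1+a2=1.770 → R2 fires; A=16 P=0 G=3 M=12
Draw 14: a1=0.000, a2=1.888, a3=0.000, a0=1.888; τ=−ln(0.0599)/1.888=1.491 → t=8.188; u2·a0=0.1068·1.888=0.202; a1=0.000 < 0.202 ≤ a1+a2=1.888 → R2 fires; A=17 P=0 G=3 M=12
Draw 15: a1=0.000, a2=2.006, a3=0.000, a0=2.006; τ=−ln(0.3004)/2.006=0.600 → t=8.788 > T=8.64: stop.
At T=8.64: A=17 P=0 G=3 M=12; the largest is A.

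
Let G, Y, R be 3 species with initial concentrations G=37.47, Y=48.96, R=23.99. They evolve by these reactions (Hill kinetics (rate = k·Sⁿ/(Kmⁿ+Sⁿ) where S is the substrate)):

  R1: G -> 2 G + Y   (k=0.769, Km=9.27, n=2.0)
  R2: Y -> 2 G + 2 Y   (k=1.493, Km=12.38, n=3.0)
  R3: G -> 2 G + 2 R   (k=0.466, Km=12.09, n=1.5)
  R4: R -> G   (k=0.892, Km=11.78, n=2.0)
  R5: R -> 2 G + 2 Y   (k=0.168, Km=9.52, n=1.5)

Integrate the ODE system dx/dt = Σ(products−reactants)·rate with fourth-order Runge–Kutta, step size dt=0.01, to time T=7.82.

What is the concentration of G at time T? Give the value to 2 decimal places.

G at T = 77.45

RK4 with dt=0.01: 782 steps to T=7.82. Trajectory (selected grid times):
t=0.00: G=37.47 Y=48.96 R=23.99
t=0.87: G=41.87 Y=51.11 R=23.94
t=1.74: G=46.29 Y=53.26 R=23.91
t=2.61: G=50.72 Y=55.43 R=23.89
t=3.48: G=55.16 Y=57.59 R=23.88
t=4.34: G=59.56 Y=59.74 R=23.88
t=5.21: G=64.02 Y=61.92 R=23.88
t=6.08: G=68.49 Y=64.10 R=23.89
t=6.95: G=72.97 Y=66.28 R=23.91
t=7.82: G=77.45 Y=68.46 R=23.93
Read off G at T=7.82: 77.45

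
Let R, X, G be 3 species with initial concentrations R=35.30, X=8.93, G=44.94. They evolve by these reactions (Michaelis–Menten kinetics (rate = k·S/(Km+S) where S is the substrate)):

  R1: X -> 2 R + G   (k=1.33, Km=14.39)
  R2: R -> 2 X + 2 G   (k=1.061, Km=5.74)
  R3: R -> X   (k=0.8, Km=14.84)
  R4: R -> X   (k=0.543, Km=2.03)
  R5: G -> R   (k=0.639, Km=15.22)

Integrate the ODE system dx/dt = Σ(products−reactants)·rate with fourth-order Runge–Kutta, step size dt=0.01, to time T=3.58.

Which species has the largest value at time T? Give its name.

RK4 with dt=0.01: 358 steps to T=3.58. Trajectory (selected grid times):
t=0.00: R=35.30 X=8.93 G=44.94
t=0.40: R=35.12 X=9.88 G=45.69
t=0.80: R=34.96 X=10.82 G=46.45
t=1.19: R=34.83 X=11.72 G=47.20
t=1.59: R=34.72 X=12.63 G=47.98
t=1.99: R=34.62 X=13.54 G=48.76
t=2.39: R=34.55 X=14.43 G=49.56
t=2.78: R=34.49 X=15.30 G=50.34
t=3.18: R=34.45 X=16.17 G=51.15
t=3.58: R=34.43 X=17.05 G=51.97
At T=3.58: R=34.43 X=17.05 G=51.97; the largest is G.

Dominant species at T: G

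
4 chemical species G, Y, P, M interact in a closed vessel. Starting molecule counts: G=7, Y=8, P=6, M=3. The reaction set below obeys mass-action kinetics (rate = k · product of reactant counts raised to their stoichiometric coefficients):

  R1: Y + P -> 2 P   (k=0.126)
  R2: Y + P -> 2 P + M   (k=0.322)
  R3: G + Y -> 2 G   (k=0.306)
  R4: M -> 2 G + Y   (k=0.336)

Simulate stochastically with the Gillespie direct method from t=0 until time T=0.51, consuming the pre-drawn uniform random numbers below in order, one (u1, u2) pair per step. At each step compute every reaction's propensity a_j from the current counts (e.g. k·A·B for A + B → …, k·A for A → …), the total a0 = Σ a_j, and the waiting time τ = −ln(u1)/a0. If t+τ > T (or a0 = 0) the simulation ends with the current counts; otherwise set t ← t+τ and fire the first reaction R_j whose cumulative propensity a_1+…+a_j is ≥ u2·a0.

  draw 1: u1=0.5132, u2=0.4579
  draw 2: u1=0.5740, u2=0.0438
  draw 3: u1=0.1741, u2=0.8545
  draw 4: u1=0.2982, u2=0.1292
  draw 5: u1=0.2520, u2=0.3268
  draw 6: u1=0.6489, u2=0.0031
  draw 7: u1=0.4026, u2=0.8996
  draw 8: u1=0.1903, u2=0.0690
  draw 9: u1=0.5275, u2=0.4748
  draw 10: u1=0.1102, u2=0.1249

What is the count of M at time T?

M at T = 5

t=0.000: G=7 Y=8 P=6 M=3
Draw 1: a1=6.048, a2=15.456, a3=17.136, a4=1.008, a0=39.648; τ=−ln(0.5132)/39.648=0.017 → t=0.017; u2·a0=0.4579·39.648=18.155; a1=6.048 < 18.155 ≤ a1+a2=21.504 → R2 fires; G=7 Y=7 P=7 M=4
Draw 2: a1=6.174, a2=15.778, a3=14.994, a4=1.344, a0=38.290; τ=−ln(0.5740)/38.290=0.014 → t=0.031; u2·a0=0.0438·38.290=1.677 ≤ a1=6.174 → R1 fires; G=7 Y=6 P=8 M=4
Draw 3: a1=6.048, a2=15.456, a3=12.852, a4=1.344, a0=35.700; τ=−ln(0.1741)/35.700=0.049 → t=0.080; u2·a0=0.8545·35.700=30.506; a1+a2=21.504 < 30.506 ≤ a1+…+a3=34.356 → R3 fires; G=8 Y=5 P=8 M=4
Draw 4: a1=5.040, a2=12.880, a3=12.240, a4=1.344, a0=31.504; τ=−ln(0.2982)/31.504=0.038 → t=0.119; u2·a0=0.1292·31.504=4.070 ≤ a1=5.040 → R1 fires; G=8 Y=4 P=9 M=4
Draw 5: a1=4.536, a2=11.592, a3=9.792, a4=1.344, a0=27.264; τ=−ln(0.2520)/27.264=0.051 → t=0.169; u2·a0=0.3268·27.264=8.910; a1=4.536 < 8.910 ≤ a1+a2=16.128 → R2 fires; G=8 Y=3 P=10 M=5
Draw 6: a1=3.780, a2=9.660, a3=7.344, a4=1.680, a0=22.464; τ=−ln(0.6489)/22.464=0.019 → t=0.189; u2·a0=0.0031·22.464=0.070 ≤ a1=3.780 → R1 fires; G=8 Y=2 P=11 M=5
Draw 7: a1=2.772, a2=7.084, a3=4.896, a4=1.680, a0=16.432; τ=−ln(0.4026)/16.432=0.055 → t=0.244; u2·a0=0.8996·16.432=14.782; a1+…+a3=14.752 < 14.782 ≤ a1+…+a4=16.432 → R4 fires; G=10 Y=3 P=11 M=4
Draw 8: a1=4.158, a2=10.626, a3=9.180, a4=1.344, a0=25.308; τ=−ln(0.1903)/25.308=0.066 → t=0.309; u2·a0=0.0690·25.308=1.746 ≤ a1=4.158 → R1 fires; G=10 Y=2 P=12 M=4
Draw 9: a1=3.024, a2=7.728, a3=6.120, a4=1.344, a0=18.216; τ=−ln(0.5275)/18.216=0.035 → t=0.345; u2·a0=0.4748·18.216=8.649; a1=3.024 < 8.649 ≤ a1+a2=10.752 → R2 fires; G=10 Y=1 P=13 M=5
Draw 10: a1=1.638, a2=4.186, a3=3.060, a4=1.680, a0=10.564; τ=−ln(0.1102)/10.564=0.209 → t=0.553 > T=0.51: stop.
Read off M at T=0.51: 5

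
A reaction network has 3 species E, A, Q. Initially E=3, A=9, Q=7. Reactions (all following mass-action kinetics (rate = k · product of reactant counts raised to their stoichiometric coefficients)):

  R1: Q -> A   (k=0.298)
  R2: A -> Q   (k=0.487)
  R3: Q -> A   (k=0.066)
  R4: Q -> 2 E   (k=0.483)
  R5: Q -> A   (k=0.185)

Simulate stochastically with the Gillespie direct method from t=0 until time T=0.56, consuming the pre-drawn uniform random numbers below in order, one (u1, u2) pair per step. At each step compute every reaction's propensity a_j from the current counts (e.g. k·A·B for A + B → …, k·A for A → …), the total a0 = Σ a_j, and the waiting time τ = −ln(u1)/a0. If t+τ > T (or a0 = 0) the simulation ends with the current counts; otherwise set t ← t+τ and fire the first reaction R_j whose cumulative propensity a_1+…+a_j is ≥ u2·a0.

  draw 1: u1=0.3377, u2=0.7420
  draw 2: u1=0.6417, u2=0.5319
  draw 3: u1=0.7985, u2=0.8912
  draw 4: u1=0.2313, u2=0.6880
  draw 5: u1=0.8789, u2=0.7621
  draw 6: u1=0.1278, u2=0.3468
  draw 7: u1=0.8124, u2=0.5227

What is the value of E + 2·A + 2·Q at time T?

Check how each reaction changes W = E + 2·A + 2·Q (weight of products minus weight of reactants):
R1: Q -> A: (2·1) − (2·1) = 2 − 2 = 0
R2: A -> Q: (2·1) − (2·1) = 2 − 2 = 0
R3: Q -> A: (2·1) − (2·1) = 2 − 2 = 0
R4: Q -> 2 E: (1·2) − (2·1) = 2 − 2 = 0
R5: Q -> A: (2·1) − (2·1) = 2 − 2 = 0
Every reaction leaves W unchanged, so W is conserved and no simulation is needed: W(T) = W(0) = 3 + 2·9 + 2·7 = 35

Value at T = 35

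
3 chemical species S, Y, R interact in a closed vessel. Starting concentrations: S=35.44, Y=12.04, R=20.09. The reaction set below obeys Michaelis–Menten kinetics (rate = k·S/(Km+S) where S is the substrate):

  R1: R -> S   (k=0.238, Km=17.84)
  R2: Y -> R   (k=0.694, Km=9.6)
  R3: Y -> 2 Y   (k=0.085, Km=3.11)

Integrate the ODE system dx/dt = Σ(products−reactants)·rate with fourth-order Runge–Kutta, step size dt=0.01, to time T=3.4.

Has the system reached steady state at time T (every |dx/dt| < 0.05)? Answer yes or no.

RK4 with dt=0.01: 340 steps to T=3.4. Trajectory (selected grid times):
t=0.00: S=35.44 Y=12.04 R=20.09
t=0.38: S=35.49 Y=11.92 R=20.19
t=0.76: S=35.54 Y=11.80 R=20.29
t=1.13: S=35.58 Y=11.68 R=20.38
t=1.51: S=35.63 Y=11.56 R=20.48
t=1.89: S=35.68 Y=11.45 R=20.57
t=2.27: S=35.73 Y=11.33 R=20.67
t=2.64: S=35.78 Y=11.21 R=20.76
t=3.02: S=35.82 Y=11.10 R=20.85
t=3.40: S=35.87 Y=10.98 R=20.94
Rates at T: R1=0.1285, R2=0.3703, R3=0.0662
dx/dt at T (Σ net stoichiometry × rate): S=+0.1285, Y=-0.3040, R=+0.2418
Largest |dx/dt| is |-0.3040| (Y) ≥ 0.05 → not steady.

Steady state at T: no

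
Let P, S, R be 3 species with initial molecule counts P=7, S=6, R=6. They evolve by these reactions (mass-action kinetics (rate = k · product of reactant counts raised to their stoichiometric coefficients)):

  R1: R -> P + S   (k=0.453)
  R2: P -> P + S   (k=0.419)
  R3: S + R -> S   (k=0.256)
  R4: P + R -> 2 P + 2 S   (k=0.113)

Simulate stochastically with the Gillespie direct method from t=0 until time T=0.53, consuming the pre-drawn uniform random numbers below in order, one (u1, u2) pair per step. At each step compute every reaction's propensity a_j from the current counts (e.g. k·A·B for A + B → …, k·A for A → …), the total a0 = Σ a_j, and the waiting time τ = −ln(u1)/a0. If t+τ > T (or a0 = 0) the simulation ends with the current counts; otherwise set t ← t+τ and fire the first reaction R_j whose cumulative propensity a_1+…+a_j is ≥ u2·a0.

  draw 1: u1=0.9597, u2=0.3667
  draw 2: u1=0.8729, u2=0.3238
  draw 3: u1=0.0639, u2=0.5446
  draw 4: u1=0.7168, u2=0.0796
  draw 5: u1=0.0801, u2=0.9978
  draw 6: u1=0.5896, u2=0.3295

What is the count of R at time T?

R at T = 1

t=0.000: P=7 S=6 R=6
Draw 1: a1=2.718, a2=2.933, a3=9.216, a4=4.746, a0=19.613; τ=−ln(0.9597)/19.613=0.002 → t=0.002; u2·a0=0.3667·19.613=7.192; a1+a2=5.651 < 7.192 ≤ a1+…+a3=14.867 → R3 fires; P=7 S=6 R=5
Draw 2: a1=2.265, a2=2.933, a3=7.680, a4=3.955, a0=16.833; τ=−ln(0.8729)/16.833=0.008 → t=0.010; u2·a0=0.3238·16.833=5.451; a1+a2=5.198 < 5.451 ≤ a1+…+a3=12.878 → R3 fires; P=7 S=6 R=4
Draw 3: a1=1.812, a2=2.933, a3=6.144, a4=3.164, a0=14.053; τ=−ln(0.0639)/14.053=0.196 → t=0.206; u2·a0=0.5446·14.053=7.653; a1+a2=4.745 < 7.653 ≤ a1+…+a3=10.889 → R3 fires; P=7 S=6 R=3
Draw 4: a1=1.359, a2=2.933, a3=4.608, a4=2.373, a0=11.273; τ=−ln(0.7168)/11.273=0.030 → t=0.235; u2·a0=0.0796·11.273=0.897 ≤ a1=1.359 → R1 fires; P=8 S=7 R=2
Draw 5: a1=0.906, a2=3.352, a3=3.584, a4=1.808, a0=9.650; τ=−ln(0.0801)/9.650=0.262 → t=0.497; u2·a0=0.9978·9.650=9.629; a1+…+a3=7.842 < 9.629 ≤ a1+…+a4=9.650 → R4 fires; P=9 S=9 R=1
Draw 6: a1=0.453, a2=3.771, a3=2.304, a4=1.017, a0=7.545; τ=−ln(0.5896)/7.545=0.070 → t=0.567 > T=0.53: stop.
Read off R at T=0.53: 1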